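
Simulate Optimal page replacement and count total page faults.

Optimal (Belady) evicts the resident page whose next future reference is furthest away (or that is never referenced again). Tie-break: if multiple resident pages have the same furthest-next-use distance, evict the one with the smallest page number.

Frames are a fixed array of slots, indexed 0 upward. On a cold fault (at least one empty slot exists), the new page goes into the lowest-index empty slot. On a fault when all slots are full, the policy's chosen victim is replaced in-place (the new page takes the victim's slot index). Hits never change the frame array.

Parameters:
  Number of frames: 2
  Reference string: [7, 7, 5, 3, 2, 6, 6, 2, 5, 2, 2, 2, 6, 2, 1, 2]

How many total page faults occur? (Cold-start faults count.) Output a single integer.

Answer: 8

Derivation:
Step 0: ref 7 → FAULT, frames=[7,-]
Step 1: ref 7 → HIT, frames=[7,-]
Step 2: ref 5 → FAULT, frames=[7,5]
Step 3: ref 3 → FAULT (evict 7), frames=[3,5]
Step 4: ref 2 → FAULT (evict 3), frames=[2,5]
Step 5: ref 6 → FAULT (evict 5), frames=[2,6]
Step 6: ref 6 → HIT, frames=[2,6]
Step 7: ref 2 → HIT, frames=[2,6]
Step 8: ref 5 → FAULT (evict 6), frames=[2,5]
Step 9: ref 2 → HIT, frames=[2,5]
Step 10: ref 2 → HIT, frames=[2,5]
Step 11: ref 2 → HIT, frames=[2,5]
Step 12: ref 6 → FAULT (evict 5), frames=[2,6]
Step 13: ref 2 → HIT, frames=[2,6]
Step 14: ref 1 → FAULT (evict 6), frames=[2,1]
Step 15: ref 2 → HIT, frames=[2,1]
Total faults: 8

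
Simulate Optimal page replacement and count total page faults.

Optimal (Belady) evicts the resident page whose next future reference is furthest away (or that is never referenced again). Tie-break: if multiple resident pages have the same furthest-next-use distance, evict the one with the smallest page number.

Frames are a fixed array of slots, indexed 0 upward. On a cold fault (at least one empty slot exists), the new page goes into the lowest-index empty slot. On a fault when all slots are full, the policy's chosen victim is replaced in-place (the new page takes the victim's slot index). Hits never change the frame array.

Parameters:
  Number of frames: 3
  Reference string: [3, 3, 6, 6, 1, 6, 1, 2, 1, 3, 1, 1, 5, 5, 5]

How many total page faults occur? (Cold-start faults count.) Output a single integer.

Answer: 5

Derivation:
Step 0: ref 3 → FAULT, frames=[3,-,-]
Step 1: ref 3 → HIT, frames=[3,-,-]
Step 2: ref 6 → FAULT, frames=[3,6,-]
Step 3: ref 6 → HIT, frames=[3,6,-]
Step 4: ref 1 → FAULT, frames=[3,6,1]
Step 5: ref 6 → HIT, frames=[3,6,1]
Step 6: ref 1 → HIT, frames=[3,6,1]
Step 7: ref 2 → FAULT (evict 6), frames=[3,2,1]
Step 8: ref 1 → HIT, frames=[3,2,1]
Step 9: ref 3 → HIT, frames=[3,2,1]
Step 10: ref 1 → HIT, frames=[3,2,1]
Step 11: ref 1 → HIT, frames=[3,2,1]
Step 12: ref 5 → FAULT (evict 1), frames=[3,2,5]
Step 13: ref 5 → HIT, frames=[3,2,5]
Step 14: ref 5 → HIT, frames=[3,2,5]
Total faults: 5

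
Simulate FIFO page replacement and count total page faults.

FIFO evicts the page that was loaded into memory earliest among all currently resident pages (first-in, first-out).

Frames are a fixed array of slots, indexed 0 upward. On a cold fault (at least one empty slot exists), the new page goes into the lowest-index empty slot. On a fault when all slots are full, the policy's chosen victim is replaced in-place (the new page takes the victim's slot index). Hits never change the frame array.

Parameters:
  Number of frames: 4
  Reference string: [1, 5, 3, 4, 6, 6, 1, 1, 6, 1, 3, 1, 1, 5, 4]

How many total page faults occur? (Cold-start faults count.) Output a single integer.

Step 0: ref 1 → FAULT, frames=[1,-,-,-]
Step 1: ref 5 → FAULT, frames=[1,5,-,-]
Step 2: ref 3 → FAULT, frames=[1,5,3,-]
Step 3: ref 4 → FAULT, frames=[1,5,3,4]
Step 4: ref 6 → FAULT (evict 1), frames=[6,5,3,4]
Step 5: ref 6 → HIT, frames=[6,5,3,4]
Step 6: ref 1 → FAULT (evict 5), frames=[6,1,3,4]
Step 7: ref 1 → HIT, frames=[6,1,3,4]
Step 8: ref 6 → HIT, frames=[6,1,3,4]
Step 9: ref 1 → HIT, frames=[6,1,3,4]
Step 10: ref 3 → HIT, frames=[6,1,3,4]
Step 11: ref 1 → HIT, frames=[6,1,3,4]
Step 12: ref 1 → HIT, frames=[6,1,3,4]
Step 13: ref 5 → FAULT (evict 3), frames=[6,1,5,4]
Step 14: ref 4 → HIT, frames=[6,1,5,4]
Total faults: 7

Answer: 7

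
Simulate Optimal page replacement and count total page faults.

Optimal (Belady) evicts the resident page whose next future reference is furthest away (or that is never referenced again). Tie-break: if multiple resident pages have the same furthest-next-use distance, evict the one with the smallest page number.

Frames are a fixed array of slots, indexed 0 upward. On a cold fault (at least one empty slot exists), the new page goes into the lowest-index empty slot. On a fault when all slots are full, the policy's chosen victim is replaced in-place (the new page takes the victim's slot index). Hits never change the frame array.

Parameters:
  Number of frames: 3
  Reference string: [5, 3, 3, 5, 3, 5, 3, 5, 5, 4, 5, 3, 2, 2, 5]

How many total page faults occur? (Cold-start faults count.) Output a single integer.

Step 0: ref 5 → FAULT, frames=[5,-,-]
Step 1: ref 3 → FAULT, frames=[5,3,-]
Step 2: ref 3 → HIT, frames=[5,3,-]
Step 3: ref 5 → HIT, frames=[5,3,-]
Step 4: ref 3 → HIT, frames=[5,3,-]
Step 5: ref 5 → HIT, frames=[5,3,-]
Step 6: ref 3 → HIT, frames=[5,3,-]
Step 7: ref 5 → HIT, frames=[5,3,-]
Step 8: ref 5 → HIT, frames=[5,3,-]
Step 9: ref 4 → FAULT, frames=[5,3,4]
Step 10: ref 5 → HIT, frames=[5,3,4]
Step 11: ref 3 → HIT, frames=[5,3,4]
Step 12: ref 2 → FAULT (evict 3), frames=[5,2,4]
Step 13: ref 2 → HIT, frames=[5,2,4]
Step 14: ref 5 → HIT, frames=[5,2,4]
Total faults: 4

Answer: 4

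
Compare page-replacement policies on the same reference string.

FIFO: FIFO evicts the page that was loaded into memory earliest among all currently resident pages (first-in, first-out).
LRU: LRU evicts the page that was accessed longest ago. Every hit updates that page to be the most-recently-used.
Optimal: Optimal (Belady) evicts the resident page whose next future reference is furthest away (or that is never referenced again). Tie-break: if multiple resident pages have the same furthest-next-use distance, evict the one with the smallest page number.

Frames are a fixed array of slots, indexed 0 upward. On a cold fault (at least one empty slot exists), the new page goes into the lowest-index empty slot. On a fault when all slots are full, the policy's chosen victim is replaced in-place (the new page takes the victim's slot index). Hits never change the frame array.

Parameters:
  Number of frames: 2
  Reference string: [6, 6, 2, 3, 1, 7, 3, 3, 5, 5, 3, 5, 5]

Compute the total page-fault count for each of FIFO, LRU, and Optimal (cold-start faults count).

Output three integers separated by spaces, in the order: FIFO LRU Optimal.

--- FIFO ---
  step 0: ref 6 -> FAULT, frames=[6,-] (faults so far: 1)
  step 1: ref 6 -> HIT, frames=[6,-] (faults so far: 1)
  step 2: ref 2 -> FAULT, frames=[6,2] (faults so far: 2)
  step 3: ref 3 -> FAULT, evict 6, frames=[3,2] (faults so far: 3)
  step 4: ref 1 -> FAULT, evict 2, frames=[3,1] (faults so far: 4)
  step 5: ref 7 -> FAULT, evict 3, frames=[7,1] (faults so far: 5)
  step 6: ref 3 -> FAULT, evict 1, frames=[7,3] (faults so far: 6)
  step 7: ref 3 -> HIT, frames=[7,3] (faults so far: 6)
  step 8: ref 5 -> FAULT, evict 7, frames=[5,3] (faults so far: 7)
  step 9: ref 5 -> HIT, frames=[5,3] (faults so far: 7)
  step 10: ref 3 -> HIT, frames=[5,3] (faults so far: 7)
  step 11: ref 5 -> HIT, frames=[5,3] (faults so far: 7)
  step 12: ref 5 -> HIT, frames=[5,3] (faults so far: 7)
  FIFO total faults: 7
--- LRU ---
  step 0: ref 6 -> FAULT, frames=[6,-] (faults so far: 1)
  step 1: ref 6 -> HIT, frames=[6,-] (faults so far: 1)
  step 2: ref 2 -> FAULT, frames=[6,2] (faults so far: 2)
  step 3: ref 3 -> FAULT, evict 6, frames=[3,2] (faults so far: 3)
  step 4: ref 1 -> FAULT, evict 2, frames=[3,1] (faults so far: 4)
  step 5: ref 7 -> FAULT, evict 3, frames=[7,1] (faults so far: 5)
  step 6: ref 3 -> FAULT, evict 1, frames=[7,3] (faults so far: 6)
  step 7: ref 3 -> HIT, frames=[7,3] (faults so far: 6)
  step 8: ref 5 -> FAULT, evict 7, frames=[5,3] (faults so far: 7)
  step 9: ref 5 -> HIT, frames=[5,3] (faults so far: 7)
  step 10: ref 3 -> HIT, frames=[5,3] (faults so far: 7)
  step 11: ref 5 -> HIT, frames=[5,3] (faults so far: 7)
  step 12: ref 5 -> HIT, frames=[5,3] (faults so far: 7)
  LRU total faults: 7
--- Optimal ---
  step 0: ref 6 -> FAULT, frames=[6,-] (faults so far: 1)
  step 1: ref 6 -> HIT, frames=[6,-] (faults so far: 1)
  step 2: ref 2 -> FAULT, frames=[6,2] (faults so far: 2)
  step 3: ref 3 -> FAULT, evict 2, frames=[6,3] (faults so far: 3)
  step 4: ref 1 -> FAULT, evict 6, frames=[1,3] (faults so far: 4)
  step 5: ref 7 -> FAULT, evict 1, frames=[7,3] (faults so far: 5)
  step 6: ref 3 -> HIT, frames=[7,3] (faults so far: 5)
  step 7: ref 3 -> HIT, frames=[7,3] (faults so far: 5)
  step 8: ref 5 -> FAULT, evict 7, frames=[5,3] (faults so far: 6)
  step 9: ref 5 -> HIT, frames=[5,3] (faults so far: 6)
  step 10: ref 3 -> HIT, frames=[5,3] (faults so far: 6)
  step 11: ref 5 -> HIT, frames=[5,3] (faults so far: 6)
  step 12: ref 5 -> HIT, frames=[5,3] (faults so far: 6)
  Optimal total faults: 6

Answer: 7 7 6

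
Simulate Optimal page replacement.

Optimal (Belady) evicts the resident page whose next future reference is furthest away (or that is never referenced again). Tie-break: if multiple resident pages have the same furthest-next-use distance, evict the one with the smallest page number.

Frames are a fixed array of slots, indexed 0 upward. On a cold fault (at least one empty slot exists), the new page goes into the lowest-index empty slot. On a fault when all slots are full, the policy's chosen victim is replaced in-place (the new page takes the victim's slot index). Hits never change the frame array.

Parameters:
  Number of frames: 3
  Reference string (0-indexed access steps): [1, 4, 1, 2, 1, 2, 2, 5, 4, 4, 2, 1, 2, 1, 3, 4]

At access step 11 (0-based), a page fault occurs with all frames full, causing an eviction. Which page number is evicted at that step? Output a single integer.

Step 0: ref 1 -> FAULT, frames=[1,-,-]
Step 1: ref 4 -> FAULT, frames=[1,4,-]
Step 2: ref 1 -> HIT, frames=[1,4,-]
Step 3: ref 2 -> FAULT, frames=[1,4,2]
Step 4: ref 1 -> HIT, frames=[1,4,2]
Step 5: ref 2 -> HIT, frames=[1,4,2]
Step 6: ref 2 -> HIT, frames=[1,4,2]
Step 7: ref 5 -> FAULT, evict 1, frames=[5,4,2]
Step 8: ref 4 -> HIT, frames=[5,4,2]
Step 9: ref 4 -> HIT, frames=[5,4,2]
Step 10: ref 2 -> HIT, frames=[5,4,2]
Step 11: ref 1 -> FAULT, evict 5, frames=[1,4,2]
At step 11: evicted page 5

Answer: 5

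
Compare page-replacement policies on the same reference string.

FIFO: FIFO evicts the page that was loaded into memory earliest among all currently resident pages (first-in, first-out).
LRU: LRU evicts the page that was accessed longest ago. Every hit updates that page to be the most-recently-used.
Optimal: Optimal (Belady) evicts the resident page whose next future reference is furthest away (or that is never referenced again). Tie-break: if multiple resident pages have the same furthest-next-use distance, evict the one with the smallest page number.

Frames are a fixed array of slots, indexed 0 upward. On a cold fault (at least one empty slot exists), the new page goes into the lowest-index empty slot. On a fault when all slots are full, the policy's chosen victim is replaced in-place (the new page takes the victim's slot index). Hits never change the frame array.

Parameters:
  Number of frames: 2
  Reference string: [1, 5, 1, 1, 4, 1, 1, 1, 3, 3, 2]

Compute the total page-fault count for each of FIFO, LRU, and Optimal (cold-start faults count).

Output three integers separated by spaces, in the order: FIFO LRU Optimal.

--- FIFO ---
  step 0: ref 1 -> FAULT, frames=[1,-] (faults so far: 1)
  step 1: ref 5 -> FAULT, frames=[1,5] (faults so far: 2)
  step 2: ref 1 -> HIT, frames=[1,5] (faults so far: 2)
  step 3: ref 1 -> HIT, frames=[1,5] (faults so far: 2)
  step 4: ref 4 -> FAULT, evict 1, frames=[4,5] (faults so far: 3)
  step 5: ref 1 -> FAULT, evict 5, frames=[4,1] (faults so far: 4)
  step 6: ref 1 -> HIT, frames=[4,1] (faults so far: 4)
  step 7: ref 1 -> HIT, frames=[4,1] (faults so far: 4)
  step 8: ref 3 -> FAULT, evict 4, frames=[3,1] (faults so far: 5)
  step 9: ref 3 -> HIT, frames=[3,1] (faults so far: 5)
  step 10: ref 2 -> FAULT, evict 1, frames=[3,2] (faults so far: 6)
  FIFO total faults: 6
--- LRU ---
  step 0: ref 1 -> FAULT, frames=[1,-] (faults so far: 1)
  step 1: ref 5 -> FAULT, frames=[1,5] (faults so far: 2)
  step 2: ref 1 -> HIT, frames=[1,5] (faults so far: 2)
  step 3: ref 1 -> HIT, frames=[1,5] (faults so far: 2)
  step 4: ref 4 -> FAULT, evict 5, frames=[1,4] (faults so far: 3)
  step 5: ref 1 -> HIT, frames=[1,4] (faults so far: 3)
  step 6: ref 1 -> HIT, frames=[1,4] (faults so far: 3)
  step 7: ref 1 -> HIT, frames=[1,4] (faults so far: 3)
  step 8: ref 3 -> FAULT, evict 4, frames=[1,3] (faults so far: 4)
  step 9: ref 3 -> HIT, frames=[1,3] (faults so far: 4)
  step 10: ref 2 -> FAULT, evict 1, frames=[2,3] (faults so far: 5)
  LRU total faults: 5
--- Optimal ---
  step 0: ref 1 -> FAULT, frames=[1,-] (faults so far: 1)
  step 1: ref 5 -> FAULT, frames=[1,5] (faults so far: 2)
  step 2: ref 1 -> HIT, frames=[1,5] (faults so far: 2)
  step 3: ref 1 -> HIT, frames=[1,5] (faults so far: 2)
  step 4: ref 4 -> FAULT, evict 5, frames=[1,4] (faults so far: 3)
  step 5: ref 1 -> HIT, frames=[1,4] (faults so far: 3)
  step 6: ref 1 -> HIT, frames=[1,4] (faults so far: 3)
  step 7: ref 1 -> HIT, frames=[1,4] (faults so far: 3)
  step 8: ref 3 -> FAULT, evict 1, frames=[3,4] (faults so far: 4)
  step 9: ref 3 -> HIT, frames=[3,4] (faults so far: 4)
  step 10: ref 2 -> FAULT, evict 3, frames=[2,4] (faults so far: 5)
  Optimal total faults: 5

Answer: 6 5 5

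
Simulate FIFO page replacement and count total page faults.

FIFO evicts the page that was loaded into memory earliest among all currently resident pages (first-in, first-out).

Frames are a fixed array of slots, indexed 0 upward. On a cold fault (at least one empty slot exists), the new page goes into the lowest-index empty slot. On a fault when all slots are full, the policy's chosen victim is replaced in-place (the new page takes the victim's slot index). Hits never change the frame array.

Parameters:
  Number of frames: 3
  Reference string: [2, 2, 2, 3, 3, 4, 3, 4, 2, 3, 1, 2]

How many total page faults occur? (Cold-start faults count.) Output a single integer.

Answer: 5

Derivation:
Step 0: ref 2 → FAULT, frames=[2,-,-]
Step 1: ref 2 → HIT, frames=[2,-,-]
Step 2: ref 2 → HIT, frames=[2,-,-]
Step 3: ref 3 → FAULT, frames=[2,3,-]
Step 4: ref 3 → HIT, frames=[2,3,-]
Step 5: ref 4 → FAULT, frames=[2,3,4]
Step 6: ref 3 → HIT, frames=[2,3,4]
Step 7: ref 4 → HIT, frames=[2,3,4]
Step 8: ref 2 → HIT, frames=[2,3,4]
Step 9: ref 3 → HIT, frames=[2,3,4]
Step 10: ref 1 → FAULT (evict 2), frames=[1,3,4]
Step 11: ref 2 → FAULT (evict 3), frames=[1,2,4]
Total faults: 5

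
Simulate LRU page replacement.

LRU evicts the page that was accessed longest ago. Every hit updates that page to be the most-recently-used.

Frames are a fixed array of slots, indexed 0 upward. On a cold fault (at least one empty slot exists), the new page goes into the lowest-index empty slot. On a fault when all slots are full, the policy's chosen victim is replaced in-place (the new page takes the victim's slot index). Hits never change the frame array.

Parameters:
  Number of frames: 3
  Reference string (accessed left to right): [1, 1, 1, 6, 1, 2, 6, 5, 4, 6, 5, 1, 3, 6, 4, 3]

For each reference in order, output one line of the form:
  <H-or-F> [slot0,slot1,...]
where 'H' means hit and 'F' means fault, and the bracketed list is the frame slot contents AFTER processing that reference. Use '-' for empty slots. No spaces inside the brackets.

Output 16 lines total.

F [1,-,-]
H [1,-,-]
H [1,-,-]
F [1,6,-]
H [1,6,-]
F [1,6,2]
H [1,6,2]
F [5,6,2]
F [5,6,4]
H [5,6,4]
H [5,6,4]
F [5,6,1]
F [5,3,1]
F [6,3,1]
F [6,3,4]
H [6,3,4]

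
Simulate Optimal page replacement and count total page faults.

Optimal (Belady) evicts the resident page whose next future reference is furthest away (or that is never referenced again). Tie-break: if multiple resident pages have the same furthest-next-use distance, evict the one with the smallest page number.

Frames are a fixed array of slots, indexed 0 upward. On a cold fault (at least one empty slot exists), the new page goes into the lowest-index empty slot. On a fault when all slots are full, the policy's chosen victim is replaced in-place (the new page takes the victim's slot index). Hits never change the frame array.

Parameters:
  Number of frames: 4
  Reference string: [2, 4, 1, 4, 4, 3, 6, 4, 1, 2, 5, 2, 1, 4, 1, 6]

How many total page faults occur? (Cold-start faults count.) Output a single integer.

Step 0: ref 2 → FAULT, frames=[2,-,-,-]
Step 1: ref 4 → FAULT, frames=[2,4,-,-]
Step 2: ref 1 → FAULT, frames=[2,4,1,-]
Step 3: ref 4 → HIT, frames=[2,4,1,-]
Step 4: ref 4 → HIT, frames=[2,4,1,-]
Step 5: ref 3 → FAULT, frames=[2,4,1,3]
Step 6: ref 6 → FAULT (evict 3), frames=[2,4,1,6]
Step 7: ref 4 → HIT, frames=[2,4,1,6]
Step 8: ref 1 → HIT, frames=[2,4,1,6]
Step 9: ref 2 → HIT, frames=[2,4,1,6]
Step 10: ref 5 → FAULT (evict 6), frames=[2,4,1,5]
Step 11: ref 2 → HIT, frames=[2,4,1,5]
Step 12: ref 1 → HIT, frames=[2,4,1,5]
Step 13: ref 4 → HIT, frames=[2,4,1,5]
Step 14: ref 1 → HIT, frames=[2,4,1,5]
Step 15: ref 6 → FAULT (evict 1), frames=[2,4,6,5]
Total faults: 7

Answer: 7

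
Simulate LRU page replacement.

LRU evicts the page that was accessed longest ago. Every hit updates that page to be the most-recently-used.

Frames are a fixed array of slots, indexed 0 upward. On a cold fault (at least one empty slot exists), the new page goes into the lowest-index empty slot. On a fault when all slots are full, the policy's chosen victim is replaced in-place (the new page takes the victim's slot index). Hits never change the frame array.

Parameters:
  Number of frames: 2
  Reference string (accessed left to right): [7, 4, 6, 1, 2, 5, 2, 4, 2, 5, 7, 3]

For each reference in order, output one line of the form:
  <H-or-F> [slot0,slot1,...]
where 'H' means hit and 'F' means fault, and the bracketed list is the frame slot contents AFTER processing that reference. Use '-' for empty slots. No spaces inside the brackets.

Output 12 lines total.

F [7,-]
F [7,4]
F [6,4]
F [6,1]
F [2,1]
F [2,5]
H [2,5]
F [2,4]
H [2,4]
F [2,5]
F [7,5]
F [7,3]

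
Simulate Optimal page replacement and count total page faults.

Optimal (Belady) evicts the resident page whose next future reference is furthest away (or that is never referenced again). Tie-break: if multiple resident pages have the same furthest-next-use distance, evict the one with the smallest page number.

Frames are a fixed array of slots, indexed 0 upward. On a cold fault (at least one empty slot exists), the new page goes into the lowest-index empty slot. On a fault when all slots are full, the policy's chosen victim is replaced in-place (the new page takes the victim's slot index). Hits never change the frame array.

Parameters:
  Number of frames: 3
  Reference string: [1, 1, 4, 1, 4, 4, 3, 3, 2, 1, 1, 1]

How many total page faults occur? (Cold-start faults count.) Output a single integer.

Answer: 4

Derivation:
Step 0: ref 1 → FAULT, frames=[1,-,-]
Step 1: ref 1 → HIT, frames=[1,-,-]
Step 2: ref 4 → FAULT, frames=[1,4,-]
Step 3: ref 1 → HIT, frames=[1,4,-]
Step 4: ref 4 → HIT, frames=[1,4,-]
Step 5: ref 4 → HIT, frames=[1,4,-]
Step 6: ref 3 → FAULT, frames=[1,4,3]
Step 7: ref 3 → HIT, frames=[1,4,3]
Step 8: ref 2 → FAULT (evict 3), frames=[1,4,2]
Step 9: ref 1 → HIT, frames=[1,4,2]
Step 10: ref 1 → HIT, frames=[1,4,2]
Step 11: ref 1 → HIT, frames=[1,4,2]
Total faults: 4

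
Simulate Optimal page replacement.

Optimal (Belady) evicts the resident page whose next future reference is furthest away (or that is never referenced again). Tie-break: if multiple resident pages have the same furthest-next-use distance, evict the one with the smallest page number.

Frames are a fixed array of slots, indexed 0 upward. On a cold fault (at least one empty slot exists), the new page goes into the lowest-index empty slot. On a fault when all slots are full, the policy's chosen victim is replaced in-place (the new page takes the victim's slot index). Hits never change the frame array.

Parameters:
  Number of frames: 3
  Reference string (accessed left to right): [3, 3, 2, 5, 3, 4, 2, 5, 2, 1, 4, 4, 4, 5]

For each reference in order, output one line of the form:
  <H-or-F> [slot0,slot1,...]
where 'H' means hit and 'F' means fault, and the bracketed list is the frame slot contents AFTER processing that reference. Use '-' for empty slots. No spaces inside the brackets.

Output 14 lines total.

F [3,-,-]
H [3,-,-]
F [3,2,-]
F [3,2,5]
H [3,2,5]
F [4,2,5]
H [4,2,5]
H [4,2,5]
H [4,2,5]
F [4,1,5]
H [4,1,5]
H [4,1,5]
H [4,1,5]
H [4,1,5]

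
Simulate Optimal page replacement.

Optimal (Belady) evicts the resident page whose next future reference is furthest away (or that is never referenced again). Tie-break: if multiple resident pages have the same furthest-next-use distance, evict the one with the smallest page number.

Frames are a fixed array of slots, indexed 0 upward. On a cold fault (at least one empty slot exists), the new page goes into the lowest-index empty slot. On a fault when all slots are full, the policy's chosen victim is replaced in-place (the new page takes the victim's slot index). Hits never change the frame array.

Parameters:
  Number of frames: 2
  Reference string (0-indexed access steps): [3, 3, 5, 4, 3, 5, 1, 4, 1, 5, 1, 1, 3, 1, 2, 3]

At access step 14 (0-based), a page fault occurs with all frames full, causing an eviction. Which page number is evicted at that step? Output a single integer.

Answer: 1

Derivation:
Step 0: ref 3 -> FAULT, frames=[3,-]
Step 1: ref 3 -> HIT, frames=[3,-]
Step 2: ref 5 -> FAULT, frames=[3,5]
Step 3: ref 4 -> FAULT, evict 5, frames=[3,4]
Step 4: ref 3 -> HIT, frames=[3,4]
Step 5: ref 5 -> FAULT, evict 3, frames=[5,4]
Step 6: ref 1 -> FAULT, evict 5, frames=[1,4]
Step 7: ref 4 -> HIT, frames=[1,4]
Step 8: ref 1 -> HIT, frames=[1,4]
Step 9: ref 5 -> FAULT, evict 4, frames=[1,5]
Step 10: ref 1 -> HIT, frames=[1,5]
Step 11: ref 1 -> HIT, frames=[1,5]
Step 12: ref 3 -> FAULT, evict 5, frames=[1,3]
Step 13: ref 1 -> HIT, frames=[1,3]
Step 14: ref 2 -> FAULT, evict 1, frames=[2,3]
At step 14: evicted page 1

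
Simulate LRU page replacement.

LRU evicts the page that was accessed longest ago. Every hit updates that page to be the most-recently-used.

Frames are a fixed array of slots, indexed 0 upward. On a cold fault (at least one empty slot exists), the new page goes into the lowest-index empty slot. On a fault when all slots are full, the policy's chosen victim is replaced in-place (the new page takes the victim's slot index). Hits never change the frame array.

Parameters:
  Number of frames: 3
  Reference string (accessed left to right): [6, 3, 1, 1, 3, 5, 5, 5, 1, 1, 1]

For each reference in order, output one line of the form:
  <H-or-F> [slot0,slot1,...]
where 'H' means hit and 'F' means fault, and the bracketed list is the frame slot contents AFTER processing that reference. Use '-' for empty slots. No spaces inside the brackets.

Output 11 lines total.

F [6,-,-]
F [6,3,-]
F [6,3,1]
H [6,3,1]
H [6,3,1]
F [5,3,1]
H [5,3,1]
H [5,3,1]
H [5,3,1]
H [5,3,1]
H [5,3,1]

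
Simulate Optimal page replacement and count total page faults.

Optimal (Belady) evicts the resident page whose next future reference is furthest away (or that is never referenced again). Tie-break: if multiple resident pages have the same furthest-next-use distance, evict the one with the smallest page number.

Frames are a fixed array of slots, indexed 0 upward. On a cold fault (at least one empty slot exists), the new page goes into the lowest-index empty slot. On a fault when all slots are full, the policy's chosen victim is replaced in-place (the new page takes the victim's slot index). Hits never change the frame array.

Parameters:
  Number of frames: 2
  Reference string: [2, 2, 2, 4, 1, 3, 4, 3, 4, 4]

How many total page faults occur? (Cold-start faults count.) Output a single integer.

Answer: 4

Derivation:
Step 0: ref 2 → FAULT, frames=[2,-]
Step 1: ref 2 → HIT, frames=[2,-]
Step 2: ref 2 → HIT, frames=[2,-]
Step 3: ref 4 → FAULT, frames=[2,4]
Step 4: ref 1 → FAULT (evict 2), frames=[1,4]
Step 5: ref 3 → FAULT (evict 1), frames=[3,4]
Step 6: ref 4 → HIT, frames=[3,4]
Step 7: ref 3 → HIT, frames=[3,4]
Step 8: ref 4 → HIT, frames=[3,4]
Step 9: ref 4 → HIT, frames=[3,4]
Total faults: 4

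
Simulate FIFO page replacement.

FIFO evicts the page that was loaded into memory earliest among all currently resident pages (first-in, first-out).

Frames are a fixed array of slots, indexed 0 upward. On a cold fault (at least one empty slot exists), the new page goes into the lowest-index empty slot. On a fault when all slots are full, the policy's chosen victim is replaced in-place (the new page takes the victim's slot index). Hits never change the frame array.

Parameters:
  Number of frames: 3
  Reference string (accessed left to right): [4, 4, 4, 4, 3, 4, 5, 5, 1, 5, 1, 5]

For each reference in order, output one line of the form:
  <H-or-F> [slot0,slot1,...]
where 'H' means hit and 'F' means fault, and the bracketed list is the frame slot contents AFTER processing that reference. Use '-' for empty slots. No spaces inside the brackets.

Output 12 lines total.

F [4,-,-]
H [4,-,-]
H [4,-,-]
H [4,-,-]
F [4,3,-]
H [4,3,-]
F [4,3,5]
H [4,3,5]
F [1,3,5]
H [1,3,5]
H [1,3,5]
H [1,3,5]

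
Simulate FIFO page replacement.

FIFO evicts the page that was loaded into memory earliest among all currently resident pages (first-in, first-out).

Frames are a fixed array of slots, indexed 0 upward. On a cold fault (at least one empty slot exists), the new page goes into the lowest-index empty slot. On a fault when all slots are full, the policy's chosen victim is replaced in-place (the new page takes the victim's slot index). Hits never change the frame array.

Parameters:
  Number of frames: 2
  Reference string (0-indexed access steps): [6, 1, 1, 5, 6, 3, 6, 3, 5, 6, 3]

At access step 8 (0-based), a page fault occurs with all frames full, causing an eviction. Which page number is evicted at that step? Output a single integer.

Answer: 6

Derivation:
Step 0: ref 6 -> FAULT, frames=[6,-]
Step 1: ref 1 -> FAULT, frames=[6,1]
Step 2: ref 1 -> HIT, frames=[6,1]
Step 3: ref 5 -> FAULT, evict 6, frames=[5,1]
Step 4: ref 6 -> FAULT, evict 1, frames=[5,6]
Step 5: ref 3 -> FAULT, evict 5, frames=[3,6]
Step 6: ref 6 -> HIT, frames=[3,6]
Step 7: ref 3 -> HIT, frames=[3,6]
Step 8: ref 5 -> FAULT, evict 6, frames=[3,5]
At step 8: evicted page 6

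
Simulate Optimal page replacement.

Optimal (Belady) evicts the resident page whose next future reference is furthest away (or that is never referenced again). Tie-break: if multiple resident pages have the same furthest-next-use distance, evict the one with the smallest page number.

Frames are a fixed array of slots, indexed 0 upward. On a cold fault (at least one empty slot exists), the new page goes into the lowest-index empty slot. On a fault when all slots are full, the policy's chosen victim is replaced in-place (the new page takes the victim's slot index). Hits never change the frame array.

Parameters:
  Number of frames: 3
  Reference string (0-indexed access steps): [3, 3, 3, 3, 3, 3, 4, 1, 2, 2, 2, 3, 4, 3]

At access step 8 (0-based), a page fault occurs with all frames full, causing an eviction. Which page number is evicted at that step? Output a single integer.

Answer: 1

Derivation:
Step 0: ref 3 -> FAULT, frames=[3,-,-]
Step 1: ref 3 -> HIT, frames=[3,-,-]
Step 2: ref 3 -> HIT, frames=[3,-,-]
Step 3: ref 3 -> HIT, frames=[3,-,-]
Step 4: ref 3 -> HIT, frames=[3,-,-]
Step 5: ref 3 -> HIT, frames=[3,-,-]
Step 6: ref 4 -> FAULT, frames=[3,4,-]
Step 7: ref 1 -> FAULT, frames=[3,4,1]
Step 8: ref 2 -> FAULT, evict 1, frames=[3,4,2]
At step 8: evicted page 1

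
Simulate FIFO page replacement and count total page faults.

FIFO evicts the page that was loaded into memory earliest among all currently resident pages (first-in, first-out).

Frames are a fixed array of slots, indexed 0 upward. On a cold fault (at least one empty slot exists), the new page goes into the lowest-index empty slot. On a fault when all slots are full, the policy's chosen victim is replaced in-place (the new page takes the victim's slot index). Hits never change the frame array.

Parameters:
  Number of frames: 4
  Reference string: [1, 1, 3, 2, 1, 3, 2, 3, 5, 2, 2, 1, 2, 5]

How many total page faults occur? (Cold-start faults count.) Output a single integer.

Step 0: ref 1 → FAULT, frames=[1,-,-,-]
Step 1: ref 1 → HIT, frames=[1,-,-,-]
Step 2: ref 3 → FAULT, frames=[1,3,-,-]
Step 3: ref 2 → FAULT, frames=[1,3,2,-]
Step 4: ref 1 → HIT, frames=[1,3,2,-]
Step 5: ref 3 → HIT, frames=[1,3,2,-]
Step 6: ref 2 → HIT, frames=[1,3,2,-]
Step 7: ref 3 → HIT, frames=[1,3,2,-]
Step 8: ref 5 → FAULT, frames=[1,3,2,5]
Step 9: ref 2 → HIT, frames=[1,3,2,5]
Step 10: ref 2 → HIT, frames=[1,3,2,5]
Step 11: ref 1 → HIT, frames=[1,3,2,5]
Step 12: ref 2 → HIT, frames=[1,3,2,5]
Step 13: ref 5 → HIT, frames=[1,3,2,5]
Total faults: 4

Answer: 4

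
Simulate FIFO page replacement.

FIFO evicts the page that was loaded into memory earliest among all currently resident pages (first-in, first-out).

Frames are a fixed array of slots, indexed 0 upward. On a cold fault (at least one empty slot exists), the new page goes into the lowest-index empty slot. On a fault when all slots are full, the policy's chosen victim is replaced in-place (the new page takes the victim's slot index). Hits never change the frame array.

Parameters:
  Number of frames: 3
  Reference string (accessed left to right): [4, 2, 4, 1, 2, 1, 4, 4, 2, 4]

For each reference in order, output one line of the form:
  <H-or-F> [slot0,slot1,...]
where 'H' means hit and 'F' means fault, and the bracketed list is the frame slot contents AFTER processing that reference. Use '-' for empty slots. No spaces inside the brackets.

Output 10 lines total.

F [4,-,-]
F [4,2,-]
H [4,2,-]
F [4,2,1]
H [4,2,1]
H [4,2,1]
H [4,2,1]
H [4,2,1]
H [4,2,1]
H [4,2,1]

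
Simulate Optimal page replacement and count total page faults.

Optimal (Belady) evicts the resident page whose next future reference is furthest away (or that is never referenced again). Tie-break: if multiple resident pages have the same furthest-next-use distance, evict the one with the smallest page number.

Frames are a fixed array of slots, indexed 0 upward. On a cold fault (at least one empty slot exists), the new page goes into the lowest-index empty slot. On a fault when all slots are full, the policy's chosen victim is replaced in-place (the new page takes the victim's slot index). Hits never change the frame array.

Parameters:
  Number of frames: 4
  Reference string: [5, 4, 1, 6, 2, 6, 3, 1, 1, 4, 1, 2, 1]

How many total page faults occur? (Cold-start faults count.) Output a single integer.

Step 0: ref 5 → FAULT, frames=[5,-,-,-]
Step 1: ref 4 → FAULT, frames=[5,4,-,-]
Step 2: ref 1 → FAULT, frames=[5,4,1,-]
Step 3: ref 6 → FAULT, frames=[5,4,1,6]
Step 4: ref 2 → FAULT (evict 5), frames=[2,4,1,6]
Step 5: ref 6 → HIT, frames=[2,4,1,6]
Step 6: ref 3 → FAULT (evict 6), frames=[2,4,1,3]
Step 7: ref 1 → HIT, frames=[2,4,1,3]
Step 8: ref 1 → HIT, frames=[2,4,1,3]
Step 9: ref 4 → HIT, frames=[2,4,1,3]
Step 10: ref 1 → HIT, frames=[2,4,1,3]
Step 11: ref 2 → HIT, frames=[2,4,1,3]
Step 12: ref 1 → HIT, frames=[2,4,1,3]
Total faults: 6

Answer: 6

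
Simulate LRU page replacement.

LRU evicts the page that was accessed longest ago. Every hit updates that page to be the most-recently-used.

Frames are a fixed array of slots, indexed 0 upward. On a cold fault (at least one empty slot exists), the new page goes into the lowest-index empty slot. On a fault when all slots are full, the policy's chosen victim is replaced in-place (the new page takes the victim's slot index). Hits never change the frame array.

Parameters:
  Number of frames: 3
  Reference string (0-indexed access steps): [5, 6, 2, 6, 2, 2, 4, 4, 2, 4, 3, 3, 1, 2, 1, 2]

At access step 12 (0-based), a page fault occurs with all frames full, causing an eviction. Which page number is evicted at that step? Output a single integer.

Answer: 2

Derivation:
Step 0: ref 5 -> FAULT, frames=[5,-,-]
Step 1: ref 6 -> FAULT, frames=[5,6,-]
Step 2: ref 2 -> FAULT, frames=[5,6,2]
Step 3: ref 6 -> HIT, frames=[5,6,2]
Step 4: ref 2 -> HIT, frames=[5,6,2]
Step 5: ref 2 -> HIT, frames=[5,6,2]
Step 6: ref 4 -> FAULT, evict 5, frames=[4,6,2]
Step 7: ref 4 -> HIT, frames=[4,6,2]
Step 8: ref 2 -> HIT, frames=[4,6,2]
Step 9: ref 4 -> HIT, frames=[4,6,2]
Step 10: ref 3 -> FAULT, evict 6, frames=[4,3,2]
Step 11: ref 3 -> HIT, frames=[4,3,2]
Step 12: ref 1 -> FAULT, evict 2, frames=[4,3,1]
At step 12: evicted page 2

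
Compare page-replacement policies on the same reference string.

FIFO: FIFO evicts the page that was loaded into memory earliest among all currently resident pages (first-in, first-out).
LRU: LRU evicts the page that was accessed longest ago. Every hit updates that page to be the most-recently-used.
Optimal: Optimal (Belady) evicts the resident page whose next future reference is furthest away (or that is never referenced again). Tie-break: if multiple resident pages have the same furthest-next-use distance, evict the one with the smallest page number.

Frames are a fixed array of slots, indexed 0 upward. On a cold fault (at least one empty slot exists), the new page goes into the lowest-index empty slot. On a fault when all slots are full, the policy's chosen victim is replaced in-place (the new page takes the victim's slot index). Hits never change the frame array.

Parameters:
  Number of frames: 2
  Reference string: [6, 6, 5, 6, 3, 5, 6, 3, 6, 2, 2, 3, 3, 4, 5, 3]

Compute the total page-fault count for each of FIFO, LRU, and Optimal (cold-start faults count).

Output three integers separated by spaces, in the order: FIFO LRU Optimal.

Answer: 9 11 7

Derivation:
--- FIFO ---
  step 0: ref 6 -> FAULT, frames=[6,-] (faults so far: 1)
  step 1: ref 6 -> HIT, frames=[6,-] (faults so far: 1)
  step 2: ref 5 -> FAULT, frames=[6,5] (faults so far: 2)
  step 3: ref 6 -> HIT, frames=[6,5] (faults so far: 2)
  step 4: ref 3 -> FAULT, evict 6, frames=[3,5] (faults so far: 3)
  step 5: ref 5 -> HIT, frames=[3,5] (faults so far: 3)
  step 6: ref 6 -> FAULT, evict 5, frames=[3,6] (faults so far: 4)
  step 7: ref 3 -> HIT, frames=[3,6] (faults so far: 4)
  step 8: ref 6 -> HIT, frames=[3,6] (faults so far: 4)
  step 9: ref 2 -> FAULT, evict 3, frames=[2,6] (faults so far: 5)
  step 10: ref 2 -> HIT, frames=[2,6] (faults so far: 5)
  step 11: ref 3 -> FAULT, evict 6, frames=[2,3] (faults so far: 6)
  step 12: ref 3 -> HIT, frames=[2,3] (faults so far: 6)
  step 13: ref 4 -> FAULT, evict 2, frames=[4,3] (faults so far: 7)
  step 14: ref 5 -> FAULT, evict 3, frames=[4,5] (faults so far: 8)
  step 15: ref 3 -> FAULT, evict 4, frames=[3,5] (faults so far: 9)
  FIFO total faults: 9
--- LRU ---
  step 0: ref 6 -> FAULT, frames=[6,-] (faults so far: 1)
  step 1: ref 6 -> HIT, frames=[6,-] (faults so far: 1)
  step 2: ref 5 -> FAULT, frames=[6,5] (faults so far: 2)
  step 3: ref 6 -> HIT, frames=[6,5] (faults so far: 2)
  step 4: ref 3 -> FAULT, evict 5, frames=[6,3] (faults so far: 3)
  step 5: ref 5 -> FAULT, evict 6, frames=[5,3] (faults so far: 4)
  step 6: ref 6 -> FAULT, evict 3, frames=[5,6] (faults so far: 5)
  step 7: ref 3 -> FAULT, evict 5, frames=[3,6] (faults so far: 6)
  step 8: ref 6 -> HIT, frames=[3,6] (faults so far: 6)
  step 9: ref 2 -> FAULT, evict 3, frames=[2,6] (faults so far: 7)
  step 10: ref 2 -> HIT, frames=[2,6] (faults so far: 7)
  step 11: ref 3 -> FAULT, evict 6, frames=[2,3] (faults so far: 8)
  step 12: ref 3 -> HIT, frames=[2,3] (faults so far: 8)
  step 13: ref 4 -> FAULT, evict 2, frames=[4,3] (faults so far: 9)
  step 14: ref 5 -> FAULT, evict 3, frames=[4,5] (faults so far: 10)
  step 15: ref 3 -> FAULT, evict 4, frames=[3,5] (faults so far: 11)
  LRU total faults: 11
--- Optimal ---
  step 0: ref 6 -> FAULT, frames=[6,-] (faults so far: 1)
  step 1: ref 6 -> HIT, frames=[6,-] (faults so far: 1)
  step 2: ref 5 -> FAULT, frames=[6,5] (faults so far: 2)
  step 3: ref 6 -> HIT, frames=[6,5] (faults so far: 2)
  step 4: ref 3 -> FAULT, evict 6, frames=[3,5] (faults so far: 3)
  step 5: ref 5 -> HIT, frames=[3,5] (faults so far: 3)
  step 6: ref 6 -> FAULT, evict 5, frames=[3,6] (faults so far: 4)
  step 7: ref 3 -> HIT, frames=[3,6] (faults so far: 4)
  step 8: ref 6 -> HIT, frames=[3,6] (faults so far: 4)
  step 9: ref 2 -> FAULT, evict 6, frames=[3,2] (faults so far: 5)
  step 10: ref 2 -> HIT, frames=[3,2] (faults so far: 5)
  step 11: ref 3 -> HIT, frames=[3,2] (faults so far: 5)
  step 12: ref 3 -> HIT, frames=[3,2] (faults so far: 5)
  step 13: ref 4 -> FAULT, evict 2, frames=[3,4] (faults so far: 6)
  step 14: ref 5 -> FAULT, evict 4, frames=[3,5] (faults so far: 7)
  step 15: ref 3 -> HIT, frames=[3,5] (faults so far: 7)
  Optimal total faults: 7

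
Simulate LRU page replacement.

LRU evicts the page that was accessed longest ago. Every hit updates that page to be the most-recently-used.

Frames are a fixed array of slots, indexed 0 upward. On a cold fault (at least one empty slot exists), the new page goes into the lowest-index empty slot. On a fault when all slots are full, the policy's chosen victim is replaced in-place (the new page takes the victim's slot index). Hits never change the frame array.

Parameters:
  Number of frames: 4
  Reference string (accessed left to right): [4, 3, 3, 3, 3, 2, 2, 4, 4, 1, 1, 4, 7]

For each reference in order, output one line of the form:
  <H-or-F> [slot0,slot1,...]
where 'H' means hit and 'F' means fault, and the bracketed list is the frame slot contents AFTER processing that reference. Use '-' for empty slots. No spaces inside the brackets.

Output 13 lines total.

F [4,-,-,-]
F [4,3,-,-]
H [4,3,-,-]
H [4,3,-,-]
H [4,3,-,-]
F [4,3,2,-]
H [4,3,2,-]
H [4,3,2,-]
H [4,3,2,-]
F [4,3,2,1]
H [4,3,2,1]
H [4,3,2,1]
F [4,7,2,1]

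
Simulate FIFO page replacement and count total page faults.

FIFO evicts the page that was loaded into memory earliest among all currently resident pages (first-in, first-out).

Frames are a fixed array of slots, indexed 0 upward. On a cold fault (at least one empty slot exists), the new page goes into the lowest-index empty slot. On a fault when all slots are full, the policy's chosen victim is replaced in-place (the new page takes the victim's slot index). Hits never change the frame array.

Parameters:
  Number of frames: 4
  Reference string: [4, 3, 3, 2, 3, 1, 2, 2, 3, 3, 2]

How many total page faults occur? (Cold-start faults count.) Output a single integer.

Step 0: ref 4 → FAULT, frames=[4,-,-,-]
Step 1: ref 3 → FAULT, frames=[4,3,-,-]
Step 2: ref 3 → HIT, frames=[4,3,-,-]
Step 3: ref 2 → FAULT, frames=[4,3,2,-]
Step 4: ref 3 → HIT, frames=[4,3,2,-]
Step 5: ref 1 → FAULT, frames=[4,3,2,1]
Step 6: ref 2 → HIT, frames=[4,3,2,1]
Step 7: ref 2 → HIT, frames=[4,3,2,1]
Step 8: ref 3 → HIT, frames=[4,3,2,1]
Step 9: ref 3 → HIT, frames=[4,3,2,1]
Step 10: ref 2 → HIT, frames=[4,3,2,1]
Total faults: 4

Answer: 4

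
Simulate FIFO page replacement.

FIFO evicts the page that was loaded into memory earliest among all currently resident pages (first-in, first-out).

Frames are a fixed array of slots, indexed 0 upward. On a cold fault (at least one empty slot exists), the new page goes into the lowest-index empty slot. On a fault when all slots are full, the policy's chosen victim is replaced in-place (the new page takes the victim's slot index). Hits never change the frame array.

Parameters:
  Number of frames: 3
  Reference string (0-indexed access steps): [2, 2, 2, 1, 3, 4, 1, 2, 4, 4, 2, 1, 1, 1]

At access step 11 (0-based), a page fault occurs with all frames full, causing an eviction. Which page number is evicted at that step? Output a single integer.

Step 0: ref 2 -> FAULT, frames=[2,-,-]
Step 1: ref 2 -> HIT, frames=[2,-,-]
Step 2: ref 2 -> HIT, frames=[2,-,-]
Step 3: ref 1 -> FAULT, frames=[2,1,-]
Step 4: ref 3 -> FAULT, frames=[2,1,3]
Step 5: ref 4 -> FAULT, evict 2, frames=[4,1,3]
Step 6: ref 1 -> HIT, frames=[4,1,3]
Step 7: ref 2 -> FAULT, evict 1, frames=[4,2,3]
Step 8: ref 4 -> HIT, frames=[4,2,3]
Step 9: ref 4 -> HIT, frames=[4,2,3]
Step 10: ref 2 -> HIT, frames=[4,2,3]
Step 11: ref 1 -> FAULT, evict 3, frames=[4,2,1]
At step 11: evicted page 3

Answer: 3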